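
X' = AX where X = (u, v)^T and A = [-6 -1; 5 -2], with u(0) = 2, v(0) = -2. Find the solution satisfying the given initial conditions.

Coefficient matrix A = [[-6, -1], [5, -2]].
Characteristic polynomial det(A - λI) = λ^2 + 8λ + 17 = 0.
Eigenvalues λ = -4 ± i (complex conjugate pair).
For λ=-4+i: an eigenvector is (0,1) - i(-1,2) = (0 + i, 1 - 2i).
A real fundamental pair from Re and Im of e^((-4+i)t)v: X_1 = e^(-4t)(cos(t)·(0,1) + sin(t)·(-1,2)), X_2 = e^(-4t)(sin(t)·(0,1) - cos(t)·(-1,2)).
General solution: C_1X_1 + C_2X_2.
Applying u(0)=2, v(0)=-2 gives C_1=2, C_2=2.

u(t) = -2e^(-4t)sin(t) + 2e^(-4t)cos(t), v(t) = 6e^(-4t)sin(t) - 2e^(-4t)cos(t)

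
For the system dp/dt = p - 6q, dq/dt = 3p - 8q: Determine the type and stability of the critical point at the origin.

stable node

A = [[1,-6],[3,-8]]; det(A-λI) = λ^2 + 7λ + 10.
λ = -5, -2: both negative.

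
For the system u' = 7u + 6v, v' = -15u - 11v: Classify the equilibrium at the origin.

stable spiral

A = [[7,6],[-15,-11]]; det(A-λI) = λ^2 + 4λ + 13.
λ = -2 ± 3i: negative real part.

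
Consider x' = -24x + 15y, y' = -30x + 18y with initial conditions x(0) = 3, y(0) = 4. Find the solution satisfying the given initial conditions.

Coefficient matrix A = [[-24, 15], [-30, 18]].
Characteristic polynomial det(A - λI) = λ^2 + 6λ + 18 = 0.
Eigenvalues λ = -3 ± 3i (complex conjugate pair).
For λ=-3+3i: an eigenvector is (2,3) - i(1,1) = (2 - i, 3 - i).
A real fundamental pair from Re and Im of e^((-3+3i)t)v: X_1 = e^(-3t)(cos(3t)·(2,3) + sin(3t)·(1,1)), X_2 = e^(-3t)(sin(3t)·(2,3) - cos(3t)·(1,1)).
General solution: c_1X_1 + c_2X_2.
Applying x(0)=3, y(0)=4 gives c_1=1, c_2=-1.

x(t) = -e^(-3t)sin(3t) + 3e^(-3t)cos(3t), y(t) = -2e^(-3t)sin(3t) + 4e^(-3t)cos(3t)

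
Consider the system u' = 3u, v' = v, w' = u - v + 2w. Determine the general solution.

Coefficient matrix A = [[3, 0, 0], [0, 1, 0], [1, -1, 2]].
det(A - λI) = 0 gives eigenvalues λ = 3, 1, 2.
For λ=3: eigenvector (1,0,1).
For λ=1: eigenvector (0,1,1).
For λ=2: eigenvector (0,0,1).
General solution: K_1e^(3t)(1,0,1) + K_2e^(t)(0,1,1) + K_3e^(2t)(0,0,1).

u(t) = K_1e^(3t), v(t) = K_2e^(t), w(t) = K_1e^(3t) + K_2e^(t) + K_3e^(2t)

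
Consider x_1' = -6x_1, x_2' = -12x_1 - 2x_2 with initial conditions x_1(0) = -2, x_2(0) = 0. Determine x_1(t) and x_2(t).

x_1(t) = -2e^(-6t), x_2(t) = 6e^(-2t) - 6e^(-6t)

Coefficient matrix A = [[-6, 0], [-12, -2]].
Characteristic polynomial det(A - λI) = λ^2 + 8λ + 12 = 0.
Eigenvalues λ = -6, -2.
For λ=-6: (A-λI) row 2 is [-12, 4], so an eigenvector is (-1, -3).
For λ=-2: (A-λI) row 1 is [-4, 0], so an eigenvector is (0, -1).
General solution: c_1e^(-6t)(-1,-3) + c_2e^(-2t)(0,-1).
Applying x_1(0)=-2, x_2(0)=0 gives c_1=2, c_2=-6.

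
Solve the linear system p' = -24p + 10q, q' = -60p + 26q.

Coefficient matrix A = [[-24, 10], [-60, 26]].
Characteristic polynomial det(A - λI) = λ^2 - 2λ - 24 = 0.
Eigenvalues λ = -4, 6.
For λ=-4: (A-λI) row 1 is [-20, 10], so an eigenvector is (-1, -2).
For λ=6: (A-λI) row 1 is [-30, 10], so an eigenvector is (-1, -3).
General solution: C_1e^(-4t)(-1,-2) + C_2e^(6t)(-1,-3).

p(t) = -C_1e^(-4t) - C_2e^(6t), q(t) = -2C_1e^(-4t) - 3C_2e^(6t)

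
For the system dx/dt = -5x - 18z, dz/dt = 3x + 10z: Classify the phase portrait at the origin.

unstable node

A = [[-5,-18],[3,10]]; det(A-λI) = λ^2 - 5λ + 4.
λ = 4, 1: both positive.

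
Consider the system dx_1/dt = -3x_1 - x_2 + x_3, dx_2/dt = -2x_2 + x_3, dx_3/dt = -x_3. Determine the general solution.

x_1(t) = K_1e^(-3t) + K_2e^(-2t), x_2(t) = -K_2e^(-2t) + K_3e^(-t), x_3(t) = K_3e^(-t)

Coefficient matrix A = [[-3, -1, 1], [0, -2, 1], [0, 0, -1]].
det(A - λI) = 0 gives eigenvalues λ = -3, -2, -1.
For λ=-3: eigenvector (1,0,0).
For λ=-2: eigenvector (1,-1,0).
For λ=-1: eigenvector (0,1,1).
General solution: K_1e^(-3t)(1,0,0) + K_2e^(-2t)(1,-1,0) + K_3e^(-t)(0,1,1).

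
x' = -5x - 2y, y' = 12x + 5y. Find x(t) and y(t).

x(t) = -c_1e^(-t) + c_2e^(t), y(t) = 2c_1e^(-t) - 3c_2e^(t)

Coefficient matrix A = [[-5, -2], [12, 5]].
Characteristic polynomial det(A - λI) = λ^2 - 1 = 0.
Eigenvalues λ = -1, 1.
For λ=-1: (A-λI) row 1 is [-4, -2], so an eigenvector is (-1, 2).
For λ=1: (A-λI) row 1 is [-6, -2], so an eigenvector is (1, -3).
General solution: c_1e^(-t)(-1,2) + c_2e^(t)(1,-3).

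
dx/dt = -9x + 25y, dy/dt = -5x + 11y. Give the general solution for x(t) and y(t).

x(t) = -2C_1e^(t)sin(5t) + C_1e^(t)cos(5t) + C_2e^(t)sin(5t) + 2C_2e^(t)cos(5t), y(t) = -C_1e^(t)sin(5t) + C_2e^(t)cos(5t)

Coefficient matrix A = [[-9, 25], [-5, 11]].
Characteristic polynomial det(A - λI) = λ^2 - 2λ + 26 = 0.
Eigenvalues λ = 1 ± 5i (complex conjugate pair).
For λ=1+5i: an eigenvector is (1,0) - i(-2,-1) = (1 + 2i, 0 + i).
A real fundamental pair from Re and Im of e^((1+5i)t)v: X_1 = e^(t)(cos(5t)·(1,0) + sin(5t)·(-2,-1)), X_2 = e^(t)(sin(5t)·(1,0) - cos(5t)·(-2,-1)).
General solution: C_1X_1 + C_2X_2.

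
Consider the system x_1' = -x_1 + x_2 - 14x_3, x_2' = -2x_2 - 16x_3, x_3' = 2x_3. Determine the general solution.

Coefficient matrix A = [[-1, 1, -14], [0, -2, -16], [0, 0, 2]].
det(A - λI) = 0 gives eigenvalues λ = -1, -2, 2.
For λ=-1: eigenvector (1,0,0).
For λ=-2: eigenvector (-1,1,0).
For λ=2: eigenvector (-6,-4,1).
General solution: C_1e^(-t)(1,0,0) + C_2e^(-2t)(-1,1,0) + C_3e^(2t)(-6,-4,1).

x_1(t) = C_1e^(-t) - C_2e^(-2t) - 6C_3e^(2t), x_2(t) = C_2e^(-2t) - 4C_3e^(2t), x_3(t) = C_3e^(2t)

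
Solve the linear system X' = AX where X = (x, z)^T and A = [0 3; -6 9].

x(t) = -K_1e^(6t) + K_2e^(3t), z(t) = -2K_1e^(6t) + K_2e^(3t)

Coefficient matrix A = [[0, 3], [-6, 9]].
Characteristic polynomial det(A - λI) = λ^2 - 9λ + 18 = 0.
Eigenvalues λ = 6, 3.
For λ=6: (A-λI) row 1 is [-6, 3], so an eigenvector is (-1, -2).
For λ=3: (A-λI) row 1 is [-3, 3], so an eigenvector is (1, 1).
General solution: K_1e^(6t)(-1,-2) + K_2e^(3t)(1,1).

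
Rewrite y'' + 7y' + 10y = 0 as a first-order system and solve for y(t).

Let x_1 = y, x_2 = y'. Then x_1' = x_2 and x_2' = -10x_1 - 7x_2.
A = [[0,1],[-10,-7]]; det(A-λI) = λ^2 + 7λ + 10.
Eigenvalues λ = -2, -5 with eigenvectors (1,-2), (1,-5).

y(t) = C_1e^(-2t) + C_2e^(-5t)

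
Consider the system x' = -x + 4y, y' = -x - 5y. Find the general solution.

x(t) = 2C_1e^(-3t) + 2C_2te^(-3t) + 3C_2e^(-3t), y(t) = -C_1e^(-3t) - C_2te^(-3t) - C_2e^(-3t)

Coefficient matrix A = [[-1, 4], [-1, -5]].
Characteristic polynomial det(A - λI) = λ^2 + 6λ + 9 = 0.
Single eigenvalue λ = -3 with algebraic multiplicity 2.
Eigenvector v = (2,-1); generalized eigenvector w with (A-λI)w=v is (3,-1).
General solution: e^(-3t)[C_1·v + C_2·(t·v + w)].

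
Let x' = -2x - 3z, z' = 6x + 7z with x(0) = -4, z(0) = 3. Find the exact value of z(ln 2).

-22

A = [[-2,-3],[6,7]]; eigenvalues λ = 4, 1.
Eigenvectors: (1,-2) for λ=4, (-1,1) for λ=1.
From the initial condition, c_1 = 1, c_2 = 5.
z(ln 2) = (1)(2^4)(-2) + (5)(2^1)(1) = -22.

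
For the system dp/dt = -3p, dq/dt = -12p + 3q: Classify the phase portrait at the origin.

saddle

A = [[-3,0],[-12,3]]; det(A-λI) = λ^2 - 9.
λ = 3, -3: opposite signs.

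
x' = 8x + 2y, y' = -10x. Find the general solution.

Coefficient matrix A = [[8, 2], [-10, 0]].
Characteristic polynomial det(A - λI) = λ^2 - 8λ + 20 = 0.
Eigenvalues λ = 4 ± 2i (complex conjugate pair).
For λ=4+2i: an eigenvector is (0,-1) - i(-1,2) = (0 + i, -1 - 2i).
A real fundamental pair from Re and Im of e^((4+2i)t)v: X_1 = e^(4t)(cos(2t)·(0,-1) + sin(2t)·(-1,2)), X_2 = e^(4t)(sin(2t)·(0,-1) - cos(2t)·(-1,2)).
General solution: C_1X_1 + C_2X_2.

x(t) = -C_1e^(4t)sin(2t) + C_2e^(4t)cos(2t), y(t) = 2C_1e^(4t)sin(2t) - C_1e^(4t)cos(2t) - C_2e^(4t)sin(2t) - 2C_2e^(4t)cos(2t)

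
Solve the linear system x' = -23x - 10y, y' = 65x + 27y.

x(t) = c_1e^(2t)sin(5t) - c_1e^(2t)cos(5t) - c_2e^(2t)sin(5t) - c_2e^(2t)cos(5t), y(t) = -3c_1e^(2t)sin(5t) + 2c_1e^(2t)cos(5t) + 2c_2e^(2t)sin(5t) + 3c_2e^(2t)cos(5t)

Coefficient matrix A = [[-23, -10], [65, 27]].
Characteristic polynomial det(A - λI) = λ^2 - 4λ + 29 = 0.
Eigenvalues λ = 2 ± 5i (complex conjugate pair).
For λ=2+5i: an eigenvector is (-1,2) - i(1,-3) = (-1 - i, 2 + 3i).
A real fundamental pair from Re and Im of e^((2+5i)t)v: X_1 = e^(2t)(cos(5t)·(-1,2) + sin(5t)·(1,-3)), X_2 = e^(2t)(sin(5t)·(-1,2) - cos(5t)·(1,-3)).
General solution: c_1X_1 + c_2X_2.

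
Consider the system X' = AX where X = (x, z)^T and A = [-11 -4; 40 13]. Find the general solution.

Coefficient matrix A = [[-11, -4], [40, 13]].
Characteristic polynomial det(A - λI) = λ^2 - 2λ + 17 = 0.
Eigenvalues λ = 1 ± 4i (complex conjugate pair).
For λ=1+4i: an eigenvector is (1,-3) - i(0,1) = (1, -3 - i).
A real fundamental pair from Re and Im of e^((1+4i)t)v: X_1 = e^(t)(cos(4t)·(1,-3) + sin(4t)·(0,1)), X_2 = e^(t)(sin(4t)·(1,-3) - cos(4t)·(0,1)).
General solution: c_1X_1 + c_2X_2.

x(t) = c_1e^(t)cos(4t) + c_2e^(t)sin(4t), z(t) = c_1e^(t)sin(4t) - 3c_1e^(t)cos(4t) - 3c_2e^(t)sin(4t) - c_2e^(t)cos(4t)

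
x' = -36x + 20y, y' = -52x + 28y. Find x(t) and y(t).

x(t) = -2K_1e^(-4t)sin(4t) - K_1e^(-4t)cos(4t) - K_2e^(-4t)sin(4t) + 2K_2e^(-4t)cos(4t), y(t) = -3K_1e^(-4t)sin(4t) - 2K_1e^(-4t)cos(4t) - 2K_2e^(-4t)sin(4t) + 3K_2e^(-4t)cos(4t)

Coefficient matrix A = [[-36, 20], [-52, 28]].
Characteristic polynomial det(A - λI) = λ^2 + 8λ + 32 = 0.
Eigenvalues λ = -4 ± 4i (complex conjugate pair).
For λ=-4+4i: an eigenvector is (-1,-2) - i(-2,-3) = (-1 + 2i, -2 + 3i).
A real fundamental pair from Re and Im of e^((-4+4i)t)v: X_1 = e^(-4t)(cos(4t)·(-1,-2) + sin(4t)·(-2,-3)), X_2 = e^(-4t)(sin(4t)·(-1,-2) - cos(4t)·(-2,-3)).
General solution: K_1X_1 + K_2X_2.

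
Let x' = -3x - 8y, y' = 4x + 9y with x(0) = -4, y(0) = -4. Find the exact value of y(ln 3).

A = [[-3,-8],[4,9]]; eigenvalues λ = 1, 5.
Eigenvectors: (-2,1) for λ=1, (-1,1) for λ=5.
From the initial condition, c_1 = 8, c_2 = -12.
y(ln 3) = (8)(3^1)(1) + (-12)(3^5)(1) = -2892.

-2892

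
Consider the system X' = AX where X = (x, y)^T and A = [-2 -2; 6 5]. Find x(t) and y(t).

x(t) = -c_1e^(2t) + 2c_2e^(t), y(t) = 2c_1e^(2t) - 3c_2e^(t)

Coefficient matrix A = [[-2, -2], [6, 5]].
Characteristic polynomial det(A - λI) = λ^2 - 3λ + 2 = 0.
Eigenvalues λ = 2, 1.
For λ=2: (A-λI) row 1 is [-4, -2], so an eigenvector is (-1, 2).
For λ=1: (A-λI) row 1 is [-3, -2], so an eigenvector is (2, -3).
General solution: c_1e^(2t)(-1,2) + c_2e^(t)(2,-3).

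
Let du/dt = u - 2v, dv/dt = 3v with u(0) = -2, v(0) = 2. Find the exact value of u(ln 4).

-128

A = [[1,-2],[0,3]]; eigenvalues λ = 1, 3.
Eigenvectors: (1,0) for λ=1, (-1,1) for λ=3.
From the initial condition, c_1 = 0, c_2 = 2.
u(ln 4) = (0)(4^1)(1) + (2)(4^3)(-1) = -128.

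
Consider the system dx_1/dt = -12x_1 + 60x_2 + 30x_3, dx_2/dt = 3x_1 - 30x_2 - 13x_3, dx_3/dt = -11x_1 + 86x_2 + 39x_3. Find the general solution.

x_1(t) = 3K_1e^(-2t) + 2K_2e^(3t), x_2(t) = -2K_1e^(-2t) - K_2e^(3t) + K_3e^(-4t), x_3(t) = 5K_1e^(-2t) + 3K_2e^(3t) - 2K_3e^(-4t)

Coefficient matrix A = [[-12, 60, 30], [3, -30, -13], [-11, 86, 39]].
det(A - λI) = 0 gives eigenvalues λ = -2, 3, -4.
For λ=-2: eigenvector (3,-2,5).
For λ=3: eigenvector (2,-1,3).
For λ=-4: eigenvector (0,1,-2).
General solution: K_1e^(-2t)(3,-2,5) + K_2e^(3t)(2,-1,3) + K_3e^(-4t)(0,1,-2).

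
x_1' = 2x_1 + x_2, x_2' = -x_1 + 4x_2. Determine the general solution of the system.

x_1(t) = -c_1e^(3t) - c_2te^(3t) + 2c_2e^(3t), x_2(t) = -c_1e^(3t) - c_2te^(3t) + c_2e^(3t)

Coefficient matrix A = [[2, 1], [-1, 4]].
Characteristic polynomial det(A - λI) = λ^2 - 6λ + 9 = 0.
Single eigenvalue λ = 3 with algebraic multiplicity 2.
Eigenvector v = (-1,-1); generalized eigenvector w with (A-λI)w=v is (2,1).
General solution: e^(3t)[c_1·v + c_2·(t·v + w)].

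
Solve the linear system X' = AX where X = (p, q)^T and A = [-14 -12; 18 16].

p(t) = -K_1e^(-2t) - 2K_2e^(4t), q(t) = K_1e^(-2t) + 3K_2e^(4t)

Coefficient matrix A = [[-14, -12], [18, 16]].
Characteristic polynomial det(A - λI) = λ^2 - 2λ - 8 = 0.
Eigenvalues λ = -2, 4.
For λ=-2: (A-λI) row 1 is [-12, -12], so an eigenvector is (-1, 1).
For λ=4: (A-λI) row 1 is [-18, -12], so an eigenvector is (-2, 3).
General solution: K_1e^(-2t)(-1,1) + K_2e^(4t)(-2,3).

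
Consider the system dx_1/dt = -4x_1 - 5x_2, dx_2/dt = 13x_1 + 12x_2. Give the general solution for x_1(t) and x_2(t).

Coefficient matrix A = [[-4, -5], [13, 12]].
Characteristic polynomial det(A - λI) = λ^2 - 8λ + 17 = 0.
Eigenvalues λ = 4 ± i (complex conjugate pair).
For λ=4+i: an eigenvector is (1,-2) - i(2,-3) = (1 - 2i, -2 + 3i).
A real fundamental pair from Re and Im of e^((4+i)t)v: X_1 = e^(4t)(cos(t)·(1,-2) + sin(t)·(2,-3)), X_2 = e^(4t)(sin(t)·(1,-2) - cos(t)·(2,-3)).
General solution: c_1X_1 + c_2X_2.

x_1(t) = 2c_1e^(4t)sin(t) + c_1e^(4t)cos(t) + c_2e^(4t)sin(t) - 2c_2e^(4t)cos(t), x_2(t) = -3c_1e^(4t)sin(t) - 2c_1e^(4t)cos(t) - 2c_2e^(4t)sin(t) + 3c_2e^(4t)cos(t)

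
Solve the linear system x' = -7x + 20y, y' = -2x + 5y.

x(t) = -c_1e^(-t)sin(2t) - 3c_1e^(-t)cos(2t) - 3c_2e^(-t)sin(2t) + c_2e^(-t)cos(2t), y(t) = -c_1e^(-t)cos(2t) - c_2e^(-t)sin(2t)

Coefficient matrix A = [[-7, 20], [-2, 5]].
Characteristic polynomial det(A - λI) = λ^2 + 2λ + 5 = 0.
Eigenvalues λ = -1 ± 2i (complex conjugate pair).
For λ=-1+2i: an eigenvector is (-3,-1) - i(-1,0) = (-3 + i, -1).
A real fundamental pair from Re and Im of e^((-1+2i)t)v: X_1 = e^(-t)(cos(2t)·(-3,-1) + sin(2t)·(-1,0)), X_2 = e^(-t)(sin(2t)·(-3,-1) - cos(2t)·(-1,0)).
General solution: c_1X_1 + c_2X_2.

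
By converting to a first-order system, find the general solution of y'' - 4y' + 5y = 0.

Let x_1 = y, x_2 = y'. Then x_1' = x_2 and x_2' = -5x_1 + 4x_2.
A = [[0,1],[-5,4]]; det(A-λI) = λ^2 - 4λ + 5.
Eigenvalues λ = 2 ± i.

y(t) = c_1e^(2t)cos(t) + c_2e^(2t)sin(t)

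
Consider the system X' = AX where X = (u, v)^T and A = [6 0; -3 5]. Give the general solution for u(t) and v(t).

Coefficient matrix A = [[6, 0], [-3, 5]].
Characteristic polynomial det(A - λI) = λ^2 - 11λ + 30 = 0.
Eigenvalues λ = 5, 6.
For λ=5: (A-λI) row 1 is [1, 0], so an eigenvector is (0, 1).
For λ=6: (A-λI) row 2 is [-3, -1], so an eigenvector is (1, -3).
General solution: K_1e^(5t)(0,1) + K_2e^(6t)(1,-3).

u(t) = K_2e^(6t), v(t) = K_1e^(5t) - 3K_2e^(6t)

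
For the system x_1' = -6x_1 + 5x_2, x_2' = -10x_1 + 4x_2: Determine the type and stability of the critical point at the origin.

stable spiral

A = [[-6,5],[-10,4]]; det(A-λI) = λ^2 + 2λ + 26.
λ = -1 ± 5i: negative real part.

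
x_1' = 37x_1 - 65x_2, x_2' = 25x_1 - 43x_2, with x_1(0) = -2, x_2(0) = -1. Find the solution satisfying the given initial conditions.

x_1(t) = -3e^(-3t)sin(5t) - 2e^(-3t)cos(5t), x_2(t) = -2e^(-3t)sin(5t) - e^(-3t)cos(5t)

Coefficient matrix A = [[37, -65], [25, -43]].
Characteristic polynomial det(A - λI) = λ^2 + 6λ + 34 = 0.
Eigenvalues λ = -3 ± 5i (complex conjugate pair).
For λ=-3+5i: an eigenvector is (2,1) - i(3,2) = (2 - 3i, 1 - 2i).
A real fundamental pair from Re and Im of e^((-3+5i)t)v: X_1 = e^(-3t)(cos(5t)·(2,1) + sin(5t)·(3,2)), X_2 = e^(-3t)(sin(5t)·(2,1) - cos(5t)·(3,2)).
General solution: K_1X_1 + K_2X_2.
Applying x_1(0)=-2, x_2(0)=-1 gives K_1=-1, K_2=0.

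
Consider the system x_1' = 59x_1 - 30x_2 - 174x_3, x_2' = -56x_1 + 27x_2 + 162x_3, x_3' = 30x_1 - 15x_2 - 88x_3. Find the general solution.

Coefficient matrix A = [[59, -30, -174], [-56, 27, 162], [30, -15, -88]].
det(A - λI) = 0 gives eigenvalues λ = -1, -3, 2.
For λ=-1: eigenvector (1,2,0).
For λ=-3: eigenvector (-6,5,-3).
For λ=2: eigenvector (-2,2,-1).
General solution: C_1e^(-t)(1,2,0) + C_2e^(-3t)(-6,5,-3) + C_3e^(2t)(-2,2,-1).

x_1(t) = C_1e^(-t) - 6C_2e^(-3t) - 2C_3e^(2t), x_2(t) = 2C_1e^(-t) + 5C_2e^(-3t) + 2C_3e^(2t), x_3(t) = -3C_2e^(-3t) - C_3e^(2t)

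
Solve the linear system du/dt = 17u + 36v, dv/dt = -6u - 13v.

u(t) = 2K_1e^(-t) - 3K_2e^(5t), v(t) = -K_1e^(-t) + K_2e^(5t)

Coefficient matrix A = [[17, 36], [-6, -13]].
Characteristic polynomial det(A - λI) = λ^2 - 4λ - 5 = 0.
Eigenvalues λ = -1, 5.
For λ=-1: (A-λI) row 1 is [18, 36], so an eigenvector is (2, -1).
For λ=5: (A-λI) row 1 is [12, 36], so an eigenvector is (-3, 1).
General solution: K_1e^(-t)(2,-1) + K_2e^(5t)(-3,1).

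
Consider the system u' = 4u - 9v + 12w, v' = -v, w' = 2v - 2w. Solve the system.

u(t) = -3K_1e^(-t) + K_2e^(4t) - 2K_3e^(-2t), v(t) = K_1e^(-t), w(t) = 2K_1e^(-t) + K_3e^(-2t)

Coefficient matrix A = [[4, -9, 12], [0, -1, 0], [0, 2, -2]].
det(A - λI) = 0 gives eigenvalues λ = -1, 4, -2.
For λ=-1: eigenvector (-3,1,2).
For λ=4: eigenvector (1,0,0).
For λ=-2: eigenvector (-2,0,1).
General solution: K_1e^(-t)(-3,1,2) + K_2e^(4t)(1,0,0) + K_3e^(-2t)(-2,0,1).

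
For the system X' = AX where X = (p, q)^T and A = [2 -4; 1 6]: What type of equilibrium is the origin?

unstable improper node

A = [[2,-4],[1,6]]; det(A-λI) = λ^2 - 8λ + 16.
repeated λ = 4 with a single eigenvector.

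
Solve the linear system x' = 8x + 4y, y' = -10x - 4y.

Coefficient matrix A = [[8, 4], [-10, -4]].
Characteristic polynomial det(A - λI) = λ^2 - 4λ + 8 = 0.
Eigenvalues λ = 2 ± 2i (complex conjugate pair).
For λ=2+2i: an eigenvector is (-1,1) - i(-1,2) = (-1 + i, 1 - 2i).
A real fundamental pair from Re and Im of e^((2+2i)t)v: X_1 = e^(2t)(cos(2t)·(-1,1) + sin(2t)·(-1,2)), X_2 = e^(2t)(sin(2t)·(-1,1) - cos(2t)·(-1,2)).
General solution: c_1X_1 + c_2X_2.

x(t) = -c_1e^(2t)sin(2t) - c_1e^(2t)cos(2t) - c_2e^(2t)sin(2t) + c_2e^(2t)cos(2t), y(t) = 2c_1e^(2t)sin(2t) + c_1e^(2t)cos(2t) + c_2e^(2t)sin(2t) - 2c_2e^(2t)cos(2t)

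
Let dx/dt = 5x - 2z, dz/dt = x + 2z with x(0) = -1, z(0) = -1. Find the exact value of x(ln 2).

-8

A = [[5,-2],[1,2]]; eigenvalues λ = 4, 3.
Eigenvectors: (2,1) for λ=4, (-1,-1) for λ=3.
From the initial condition, c_1 = 0, c_2 = 1.
x(ln 2) = (0)(2^4)(2) + (1)(2^3)(-1) = -8.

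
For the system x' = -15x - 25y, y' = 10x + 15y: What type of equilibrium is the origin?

center

A = [[-15,-25],[10,15]]; det(A-λI) = λ^2 + 25.
λ = 0 ± 5i: zero real part.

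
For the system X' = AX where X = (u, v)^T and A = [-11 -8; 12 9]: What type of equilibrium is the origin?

saddle

A = [[-11,-8],[12,9]]; det(A-λI) = λ^2 + 2λ - 3.
λ = -3, 1: opposite signs.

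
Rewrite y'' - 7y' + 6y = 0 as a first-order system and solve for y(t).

y(t) = K_1e^(t) + K_2e^(6t)

Let x_1 = y, x_2 = y'. Then x_1' = x_2 and x_2' = -6x_1 + 7x_2.
A = [[0,1],[-6,7]]; det(A-λI) = λ^2 - 7λ + 6.
Eigenvalues λ = 1, 6 with eigenvectors (1,1), (1,6).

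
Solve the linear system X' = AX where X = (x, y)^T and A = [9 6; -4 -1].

Coefficient matrix A = [[9, 6], [-4, -1]].
Characteristic polynomial det(A - λI) = λ^2 - 8λ + 15 = 0.
Eigenvalues λ = 3, 5.
For λ=3: (A-λI) row 1 is [6, 6], so an eigenvector is (1, -1).
For λ=5: (A-λI) row 1 is [4, 6], so an eigenvector is (-3, 2).
General solution: c_1e^(3t)(1,-1) + c_2e^(5t)(-3,2).

x(t) = c_1e^(3t) - 3c_2e^(5t), y(t) = -c_1e^(3t) + 2c_2e^(5t)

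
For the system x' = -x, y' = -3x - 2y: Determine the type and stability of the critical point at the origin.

A = [[-1,0],[-3,-2]]; det(A-λI) = λ^2 + 3λ + 2.
λ = -2, -1: both negative.

stable node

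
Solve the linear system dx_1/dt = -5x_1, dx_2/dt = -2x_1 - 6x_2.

x_1(t) = C_1e^(-5t), x_2(t) = -2C_1e^(-5t) + C_2e^(-6t)

Coefficient matrix A = [[-5, 0], [-2, -6]].
Characteristic polynomial det(A - λI) = λ^2 + 11λ + 30 = 0.
Eigenvalues λ = -5, -6.
For λ=-5: (A-λI) row 2 is [-2, -1], so an eigenvector is (1, -2).
For λ=-6: (A-λI) row 1 is [1, 0], so an eigenvector is (0, 1).
General solution: C_1e^(-5t)(1,-2) + C_2e^(-6t)(0,1).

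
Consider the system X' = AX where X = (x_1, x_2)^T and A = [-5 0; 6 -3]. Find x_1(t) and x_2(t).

x_1(t) = -K_2e^(-5t), x_2(t) = -K_1e^(-3t) + 3K_2e^(-5t)

Coefficient matrix A = [[-5, 0], [6, -3]].
Characteristic polynomial det(A - λI) = λ^2 + 8λ + 15 = 0.
Eigenvalues λ = -3, -5.
For λ=-3: (A-λI) row 1 is [-2, 0], so an eigenvector is (0, -1).
For λ=-5: (A-λI) row 2 is [6, 2], so an eigenvector is (-1, 3).
General solution: K_1e^(-3t)(0,-1) + K_2e^(-5t)(-1,3).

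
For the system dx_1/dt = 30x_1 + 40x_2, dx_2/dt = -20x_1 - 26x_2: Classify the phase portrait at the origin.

unstable spiral

A = [[30,40],[-20,-26]]; det(A-λI) = λ^2 - 4λ + 20.
λ = 2 ± 4i: positive real part.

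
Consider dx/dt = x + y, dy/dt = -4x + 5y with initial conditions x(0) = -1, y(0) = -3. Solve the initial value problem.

Coefficient matrix A = [[1, 1], [-4, 5]].
Characteristic polynomial det(A - λI) = λ^2 - 6λ + 9 = 0.
Single eigenvalue λ = 3 with algebraic multiplicity 2.
Eigenvector v = (-1,-2); generalized eigenvector w with (A-λI)w=v is (1,1).
General solution: e^(3t)[c_1·v + c_2·(t·v + w)].
Applying x(0)=-1, y(0)=-3 gives c_1=2, c_2=1.

x(t) = -te^(3t) - e^(3t), y(t) = -2te^(3t) - 3e^(3t)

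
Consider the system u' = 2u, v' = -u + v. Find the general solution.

u(t) = C_2e^(2t), v(t) = C_1e^(t) - C_2e^(2t)

Coefficient matrix A = [[2, 0], [-1, 1]].
Characteristic polynomial det(A - λI) = λ^2 - 3λ + 2 = 0.
Eigenvalues λ = 1, 2.
For λ=1: (A-λI) row 1 is [1, 0], so an eigenvector is (0, 1).
For λ=2: (A-λI) row 2 is [-1, -1], so an eigenvector is (1, -1).
General solution: C_1e^(t)(0,1) + C_2e^(2t)(1,-1).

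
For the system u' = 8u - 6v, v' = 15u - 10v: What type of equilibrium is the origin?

A = [[8,-6],[15,-10]]; det(A-λI) = λ^2 + 2λ + 10.
λ = -1 ± 3i: negative real part.

stable spiral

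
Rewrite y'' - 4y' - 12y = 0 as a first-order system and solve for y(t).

y(t) = c_1e^(6t) + c_2e^(-2t)

Let x_1 = y, x_2 = y'. Then x_1' = x_2 and x_2' = 12x_1 + 4x_2.
A = [[0,1],[12,4]]; det(A-λI) = λ^2 - 4λ - 12.
Eigenvalues λ = 6, -2 with eigenvectors (1,6), (1,-2).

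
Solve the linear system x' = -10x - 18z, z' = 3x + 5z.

Coefficient matrix A = [[-10, -18], [3, 5]].
Characteristic polynomial det(A - λI) = λ^2 + 5λ + 4 = 0.
Eigenvalues λ = -4, -1.
For λ=-4: (A-λI) row 1 is [-6, -18], so an eigenvector is (3, -1).
For λ=-1: (A-λI) row 1 is [-9, -18], so an eigenvector is (2, -1).
General solution: c_1e^(-4t)(3,-1) + c_2e^(-t)(2,-1).

x(t) = 3c_1e^(-4t) + 2c_2e^(-t), z(t) = -c_1e^(-4t) - c_2e^(-t)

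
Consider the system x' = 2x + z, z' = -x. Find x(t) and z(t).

Coefficient matrix A = [[2, 1], [-1, 0]].
Characteristic polynomial det(A - λI) = λ^2 - 2λ + 1 = 0.
Single eigenvalue λ = 1 with algebraic multiplicity 2.
Eigenvector v = (-1,1); generalized eigenvector w with (A-λI)w=v is (-3,2).
General solution: e^(t)[c_1·v + c_2·(t·v + w)].

x(t) = -c_1e^(t) - c_2te^(t) - 3c_2e^(t), z(t) = c_1e^(t) + c_2te^(t) + 2c_2e^(t)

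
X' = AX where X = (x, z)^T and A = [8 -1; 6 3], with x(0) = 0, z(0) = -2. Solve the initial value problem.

Coefficient matrix A = [[8, -1], [6, 3]].
Characteristic polynomial det(A - λI) = λ^2 - 11λ + 30 = 0.
Eigenvalues λ = 6, 5.
For λ=6: (A-λI) row 1 is [2, -1], so an eigenvector is (-1, -2).
For λ=5: (A-λI) row 1 is [3, -1], so an eigenvector is (-1, -3).
General solution: K_1e^(6t)(-1,-2) + K_2e^(5t)(-1,-3).
Applying x(0)=0, z(0)=-2 gives K_1=-2, K_2=2.

x(t) = 2e^(6t) - 2e^(5t), z(t) = 4e^(6t) - 6e^(5t)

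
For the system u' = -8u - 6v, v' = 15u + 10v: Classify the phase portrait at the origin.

unstable spiral

A = [[-8,-6],[15,10]]; det(A-λI) = λ^2 - 2λ + 10.
λ = 1 ± 3i: positive real part.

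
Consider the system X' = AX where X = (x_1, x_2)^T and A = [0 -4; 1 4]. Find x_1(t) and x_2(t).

Coefficient matrix A = [[0, -4], [1, 4]].
Characteristic polynomial det(A - λI) = λ^2 - 4λ + 4 = 0.
Single eigenvalue λ = 2 with algebraic multiplicity 2.
Eigenvector v = (2,-1); generalized eigenvector w with (A-λI)w=v is (3,-2).
General solution: e^(2t)[K_1·v + K_2·(t·v + w)].

x_1(t) = 2K_1e^(2t) + 2K_2te^(2t) + 3K_2e^(2t), x_2(t) = -K_1e^(2t) - K_2te^(2t) - 2K_2e^(2t)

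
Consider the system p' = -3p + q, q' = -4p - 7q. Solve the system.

p(t) = c_1e^(-5t) + c_2te^(-5t), q(t) = -2c_1e^(-5t) - 2c_2te^(-5t) + c_2e^(-5t)

Coefficient matrix A = [[-3, 1], [-4, -7]].
Characteristic polynomial det(A - λI) = λ^2 + 10λ + 25 = 0.
Single eigenvalue λ = -5 with algebraic multiplicity 2.
Eigenvector v = (1,-2); generalized eigenvector w with (A-λI)w=v is (0,1).
General solution: e^(-5t)[c_1·v + c_2·(t·v + w)].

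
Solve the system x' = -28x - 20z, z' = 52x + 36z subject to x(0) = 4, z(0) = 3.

Coefficient matrix A = [[-28, -20], [52, 36]].
Characteristic polynomial det(A - λI) = λ^2 - 8λ + 32 = 0.
Eigenvalues λ = 4 ± 4i (complex conjugate pair).
For λ=4+4i: an eigenvector is (1,-2) - i(2,-3) = (1 - 2i, -2 + 3i).
A real fundamental pair from Re and Im of e^((4+4i)t)v: X_1 = e^(4t)(cos(4t)·(1,-2) + sin(4t)·(2,-3)), X_2 = e^(4t)(sin(4t)·(1,-2) - cos(4t)·(2,-3)).
General solution: C_1X_1 + C_2X_2.
Applying x(0)=4, z(0)=3 gives C_1=-18, C_2=-11.

x(t) = -47e^(4t)sin(4t) + 4e^(4t)cos(4t), z(t) = 76e^(4t)sin(4t) + 3e^(4t)cos(4t)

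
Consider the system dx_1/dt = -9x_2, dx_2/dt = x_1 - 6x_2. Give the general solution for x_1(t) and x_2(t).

x_1(t) = -3K_1e^(-3t) - 3K_2te^(-3t) - K_2e^(-3t), x_2(t) = -K_1e^(-3t) - K_2te^(-3t)

Coefficient matrix A = [[0, -9], [1, -6]].
Characteristic polynomial det(A - λI) = λ^2 + 6λ + 9 = 0.
Single eigenvalue λ = -3 with algebraic multiplicity 2.
Eigenvector v = (-3,-1); generalized eigenvector w with (A-λI)w=v is (-1,0).
General solution: e^(-3t)[K_1·v + K_2·(t·v + w)].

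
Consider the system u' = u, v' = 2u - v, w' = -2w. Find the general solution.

Coefficient matrix A = [[1, 0, 0], [2, -1, 0], [0, 0, -2]].
det(A - λI) = 0 gives eigenvalues λ = -1, 1, -2.
For λ=-1: eigenvector (0,1,0).
For λ=1: eigenvector (1,1,0).
For λ=-2: eigenvector (0,0,1).
General solution: K_1e^(-t)(0,1,0) + K_2e^(t)(1,1,0) + K_3e^(-2t)(0,0,1).

u(t) = K_2e^(t), v(t) = K_1e^(-t) + K_2e^(t), w(t) = K_3e^(-2t)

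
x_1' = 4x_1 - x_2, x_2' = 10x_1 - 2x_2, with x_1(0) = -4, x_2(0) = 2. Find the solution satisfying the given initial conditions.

x_1(t) = -14e^(t)sin(t) - 4e^(t)cos(t), x_2(t) = -46e^(t)sin(t) + 2e^(t)cos(t)

Coefficient matrix A = [[4, -1], [10, -2]].
Characteristic polynomial det(A - λI) = λ^2 - 2λ + 2 = 0.
Eigenvalues λ = 1 ± i (complex conjugate pair).
For λ=1+i: an eigenvector is (0,1) - i(-1,-3) = (0 + i, 1 + 3i).
A real fundamental pair from Re and Im of e^((1+i)t)v: X_1 = e^(t)(cos(t)·(0,1) + sin(t)·(-1,-3)), X_2 = e^(t)(sin(t)·(0,1) - cos(t)·(-1,-3)).
General solution: c_1X_1 + c_2X_2.
Applying x_1(0)=-4, x_2(0)=2 gives c_1=14, c_2=-4.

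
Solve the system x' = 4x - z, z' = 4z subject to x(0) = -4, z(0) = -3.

x(t) = 3te^(4t) - 4e^(4t), z(t) = -3e^(4t)

Coefficient matrix A = [[4, -1], [0, 4]].
Characteristic polynomial det(A - λI) = λ^2 - 8λ + 16 = 0.
Single eigenvalue λ = 4 with algebraic multiplicity 2.
Eigenvector v = (1,0); generalized eigenvector w with (A-λI)w=v is (2,-1).
General solution: e^(4t)[K_1·v + K_2·(t·v + w)].
Applying x(0)=-4, z(0)=-3 gives K_1=-10, K_2=3.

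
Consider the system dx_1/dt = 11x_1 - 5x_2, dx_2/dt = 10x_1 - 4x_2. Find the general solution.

x_1(t) = -c_1e^(t) - c_2e^(6t), x_2(t) = -2c_1e^(t) - c_2e^(6t)

Coefficient matrix A = [[11, -5], [10, -4]].
Characteristic polynomial det(A - λI) = λ^2 - 7λ + 6 = 0.
Eigenvalues λ = 1, 6.
For λ=1: (A-λI) row 1 is [10, -5], so an eigenvector is (-1, -2).
For λ=6: (A-λI) row 1 is [5, -5], so an eigenvector is (-1, -1).
General solution: c_1e^(t)(-1,-2) + c_2e^(6t)(-1,-1).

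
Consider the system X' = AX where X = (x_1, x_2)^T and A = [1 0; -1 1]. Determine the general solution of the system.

x_1(t) = K_2e^(t), x_2(t) = -K_1e^(t) - K_2te^(t) - 2K_2e^(t)

Coefficient matrix A = [[1, 0], [-1, 1]].
Characteristic polynomial det(A - λI) = λ^2 - 2λ + 1 = 0.
Single eigenvalue λ = 1 with algebraic multiplicity 2.
Eigenvector v = (0,-1); generalized eigenvector w with (A-λI)w=v is (1,-2).
General solution: e^(t)[K_1·v + K_2·(t·v + w)].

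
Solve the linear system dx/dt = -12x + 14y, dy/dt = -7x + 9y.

x(t) = 2c_1e^(-5t) + c_2e^(2t), y(t) = c_1e^(-5t) + c_2e^(2t)

Coefficient matrix A = [[-12, 14], [-7, 9]].
Characteristic polynomial det(A - λI) = λ^2 + 3λ - 10 = 0.
Eigenvalues λ = -5, 2.
For λ=-5: (A-λI) row 1 is [-7, 14], so an eigenvector is (2, 1).
For λ=2: (A-λI) row 1 is [-14, 14], so an eigenvector is (1, 1).
General solution: c_1e^(-5t)(2,1) + c_2e^(2t)(1,1).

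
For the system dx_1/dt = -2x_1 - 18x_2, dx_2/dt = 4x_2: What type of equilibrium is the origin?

A = [[-2,-18],[0,4]]; det(A-λI) = λ^2 - 2λ - 8.
λ = -2, 4: opposite signs.

saddle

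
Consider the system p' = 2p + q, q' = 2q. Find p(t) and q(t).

p(t) = c_1e^(2t) + c_2te^(2t) - 3c_2e^(2t), q(t) = c_2e^(2t)

Coefficient matrix A = [[2, 1], [0, 2]].
Characteristic polynomial det(A - λI) = λ^2 - 4λ + 4 = 0.
Single eigenvalue λ = 2 with algebraic multiplicity 2.
Eigenvector v = (1,0); generalized eigenvector w with (A-λI)w=v is (-3,1).
General solution: e^(2t)[c_1·v + c_2·(t·v + w)].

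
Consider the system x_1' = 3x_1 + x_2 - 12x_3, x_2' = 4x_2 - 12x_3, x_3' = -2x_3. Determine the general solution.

x_1(t) = -K_1e^(3t) + K_2e^(4t) + 2K_3e^(-2t), x_2(t) = K_2e^(4t) + 2K_3e^(-2t), x_3(t) = K_3e^(-2t)

Coefficient matrix A = [[3, 1, -12], [0, 4, -12], [0, 0, -2]].
det(A - λI) = 0 gives eigenvalues λ = 3, 4, -2.
For λ=3: eigenvector (-1,0,0).
For λ=4: eigenvector (1,1,0).
For λ=-2: eigenvector (2,2,1).
General solution: K_1e^(3t)(-1,0,0) + K_2e^(4t)(1,1,0) + K_3e^(-2t)(2,2,1).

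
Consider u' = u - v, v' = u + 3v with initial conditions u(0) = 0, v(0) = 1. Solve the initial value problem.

u(t) = -te^(2t), v(t) = te^(2t) + e^(2t)

Coefficient matrix A = [[1, -1], [1, 3]].
Characteristic polynomial det(A - λI) = λ^2 - 4λ + 4 = 0.
Single eigenvalue λ = 2 with algebraic multiplicity 2.
Eigenvector v = (1,-1); generalized eigenvector w with (A-λI)w=v is (0,-1).
General solution: e^(2t)[C_1·v + C_2·(t·v + w)].
Applying u(0)=0, v(0)=1 gives C_1=0, C_2=-1.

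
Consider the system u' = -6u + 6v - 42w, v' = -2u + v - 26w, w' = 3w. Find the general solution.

u(t) = -3c_1e^(-2t) + 2c_2e^(-3t) - 8c_3e^(3t), v(t) = -2c_1e^(-2t) + c_2e^(-3t) - 5c_3e^(3t), w(t) = c_3e^(3t)

Coefficient matrix A = [[-6, 6, -42], [-2, 1, -26], [0, 0, 3]].
det(A - λI) = 0 gives eigenvalues λ = -2, -3, 3.
For λ=-2: eigenvector (-3,-2,0).
For λ=-3: eigenvector (2,1,0).
For λ=3: eigenvector (-8,-5,1).
General solution: c_1e^(-2t)(-3,-2,0) + c_2e^(-3t)(2,1,0) + c_3e^(3t)(-8,-5,1).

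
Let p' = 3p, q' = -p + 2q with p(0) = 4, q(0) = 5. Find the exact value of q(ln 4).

A = [[3,0],[-1,2]]; eigenvalues λ = 3, 2.
Eigenvectors: (1,-1) for λ=3, (0,1) for λ=2.
From the initial condition, c_1 = 4, c_2 = 9.
q(ln 4) = (4)(4^3)(-1) + (9)(4^2)(1) = -112.

-112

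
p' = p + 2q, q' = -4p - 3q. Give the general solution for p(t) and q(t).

p(t) = C_1e^(-t)cos(2t) + C_2e^(-t)sin(2t), q(t) = -C_1e^(-t)sin(2t) - C_1e^(-t)cos(2t) - C_2e^(-t)sin(2t) + C_2e^(-t)cos(2t)

Coefficient matrix A = [[1, 2], [-4, -3]].
Characteristic polynomial det(A - λI) = λ^2 + 2λ + 5 = 0.
Eigenvalues λ = -1 ± 2i (complex conjugate pair).
For λ=-1+2i: an eigenvector is (1,-1) - i(0,-1) = (1, -1 + i).
A real fundamental pair from Re and Im of e^((-1+2i)t)v: X_1 = e^(-t)(cos(2t)·(1,-1) + sin(2t)·(0,-1)), X_2 = e^(-t)(sin(2t)·(1,-1) - cos(2t)·(0,-1)).
General solution: C_1X_1 + C_2X_2.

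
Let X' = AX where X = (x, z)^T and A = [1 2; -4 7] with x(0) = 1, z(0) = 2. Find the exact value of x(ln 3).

A = [[1,2],[-4,7]]; eigenvalues λ = 3, 5.
Eigenvectors: (-1,-1) for λ=3, (1,2) for λ=5.
From the initial condition, c_1 = 0, c_2 = 1.
x(ln 3) = (0)(3^3)(-1) + (1)(3^5)(1) = 243.

243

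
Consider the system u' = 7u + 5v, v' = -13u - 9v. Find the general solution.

u(t) = K_1e^(-t)sin(t) + 2K_1e^(-t)cos(t) + 2K_2e^(-t)sin(t) - K_2e^(-t)cos(t), v(t) = -2K_1e^(-t)sin(t) - 3K_1e^(-t)cos(t) - 3K_2e^(-t)sin(t) + 2K_2e^(-t)cos(t)

Coefficient matrix A = [[7, 5], [-13, -9]].
Characteristic polynomial det(A - λI) = λ^2 + 2λ + 2 = 0.
Eigenvalues λ = -1 ± i (complex conjugate pair).
For λ=-1+i: an eigenvector is (2,-3) - i(1,-2) = (2 - i, -3 + 2i).
A real fundamental pair from Re and Im of e^((-1+i)t)v: X_1 = e^(-t)(cos(t)·(2,-3) + sin(t)·(1,-2)), X_2 = e^(-t)(sin(t)·(2,-3) - cos(t)·(1,-2)).
General solution: K_1X_1 + K_2X_2.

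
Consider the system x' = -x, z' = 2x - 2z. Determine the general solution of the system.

Coefficient matrix A = [[-1, 0], [2, -2]].
Characteristic polynomial det(A - λI) = λ^2 + 3λ + 2 = 0.
Eigenvalues λ = -2, -1.
For λ=-2: (A-λI) row 1 is [1, 0], so an eigenvector is (0, 1).
For λ=-1: (A-λI) row 2 is [2, -1], so an eigenvector is (1, 2).
General solution: c_1e^(-2t)(0,1) + c_2e^(-t)(1,2).

x(t) = c_2e^(-t), z(t) = c_1e^(-2t) + 2c_2e^(-t)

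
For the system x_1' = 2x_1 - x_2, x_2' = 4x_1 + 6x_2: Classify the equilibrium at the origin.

unstable improper node

A = [[2,-1],[4,6]]; det(A-λI) = λ^2 - 8λ + 16.
repeated λ = 4 with a single eigenvector.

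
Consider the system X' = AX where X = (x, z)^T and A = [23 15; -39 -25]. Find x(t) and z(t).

Coefficient matrix A = [[23, 15], [-39, -25]].
Characteristic polynomial det(A - λI) = λ^2 + 2λ + 10 = 0.
Eigenvalues λ = -1 ± 3i (complex conjugate pair).
For λ=-1+3i: an eigenvector is (2,-3) - i(1,-2) = (2 - i, -3 + 2i).
A real fundamental pair from Re and Im of e^((-1+3i)t)v: X_1 = e^(-t)(cos(3t)·(2,-3) + sin(3t)·(1,-2)), X_2 = e^(-t)(sin(3t)·(2,-3) - cos(3t)·(1,-2)).
General solution: K_1X_1 + K_2X_2.

x(t) = K_1e^(-t)sin(3t) + 2K_1e^(-t)cos(3t) + 2K_2e^(-t)sin(3t) - K_2e^(-t)cos(3t), z(t) = -2K_1e^(-t)sin(3t) - 3K_1e^(-t)cos(3t) - 3K_2e^(-t)sin(3t) + 2K_2e^(-t)cos(3t)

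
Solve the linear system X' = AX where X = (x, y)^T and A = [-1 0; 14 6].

Coefficient matrix A = [[-1, 0], [14, 6]].
Characteristic polynomial det(A - λI) = λ^2 - 5λ - 6 = 0.
Eigenvalues λ = -1, 6.
For λ=-1: (A-λI) row 2 is [14, 7], so an eigenvector is (-1, 2).
For λ=6: (A-λI) row 1 is [-7, 0], so an eigenvector is (0, -1).
General solution: K_1e^(-t)(-1,2) + K_2e^(6t)(0,-1).

x(t) = -K_1e^(-t), y(t) = 2K_1e^(-t) - K_2e^(6t)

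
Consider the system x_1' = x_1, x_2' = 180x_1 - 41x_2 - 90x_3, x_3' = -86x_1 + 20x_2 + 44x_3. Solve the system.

Coefficient matrix A = [[1, 0, 0], [180, -41, -90], [-86, 20, 44]].
det(A - λI) = 0 gives eigenvalues λ = -1, 1, 4.
For λ=-1: eigenvector (0,9,-4).
For λ=1: eigenvector (1,0,2).
For λ=4: eigenvector (0,-2,1).
General solution: K_1e^(-t)(0,9,-4) + K_2e^(t)(1,0,2) + K_3e^(4t)(0,-2,1).

x_1(t) = K_2e^(t), x_2(t) = 9K_1e^(-t) - 2K_3e^(4t), x_3(t) = -4K_1e^(-t) + 2K_2e^(t) + K_3e^(4t)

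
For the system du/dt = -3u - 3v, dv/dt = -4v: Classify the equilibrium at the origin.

stable node

A = [[-3,-3],[0,-4]]; det(A-λI) = λ^2 + 7λ + 12.
λ = -3, -4: both negative.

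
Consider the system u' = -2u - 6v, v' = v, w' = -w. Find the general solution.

Coefficient matrix A = [[-2, -6, 0], [0, 1, 0], [0, 0, -1]].
det(A - λI) = 0 gives eigenvalues λ = -2, 1, -1.
For λ=-2: eigenvector (1,0,0).
For λ=1: eigenvector (-2,1,0).
For λ=-1: eigenvector (0,0,1).
General solution: C_1e^(-2t)(1,0,0) + C_2e^(t)(-2,1,0) + C_3e^(-t)(0,0,1).

u(t) = C_1e^(-2t) - 2C_2e^(t), v(t) = C_2e^(t), w(t) = C_3e^(-t)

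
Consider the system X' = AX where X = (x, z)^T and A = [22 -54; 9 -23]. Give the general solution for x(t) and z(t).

x(t) = 2C_1e^(-5t) - 3C_2e^(4t), z(t) = C_1e^(-5t) - C_2e^(4t)

Coefficient matrix A = [[22, -54], [9, -23]].
Characteristic polynomial det(A - λI) = λ^2 + λ - 20 = 0.
Eigenvalues λ = -5, 4.
For λ=-5: (A-λI) row 1 is [27, -54], so an eigenvector is (2, 1).
For λ=4: (A-λI) row 1 is [18, -54], so an eigenvector is (-3, -1).
General solution: C_1e^(-5t)(2,1) + C_2e^(4t)(-3,-1).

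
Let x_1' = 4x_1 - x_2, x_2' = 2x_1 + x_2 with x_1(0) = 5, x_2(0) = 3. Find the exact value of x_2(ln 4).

A = [[4,-1],[2,1]]; eigenvalues λ = 2, 3.
Eigenvectors: (-1,-2) for λ=2, (1,1) for λ=3.
From the initial condition, c_1 = 2, c_2 = 7.
x_2(ln 4) = (2)(4^2)(-2) + (7)(4^3)(1) = 384.

384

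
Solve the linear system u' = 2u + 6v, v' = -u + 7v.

u(t) = -2C_1e^(5t) - 3C_2e^(4t), v(t) = -C_1e^(5t) - C_2e^(4t)

Coefficient matrix A = [[2, 6], [-1, 7]].
Characteristic polynomial det(A - λI) = λ^2 - 9λ + 20 = 0.
Eigenvalues λ = 5, 4.
For λ=5: (A-λI) row 1 is [-3, 6], so an eigenvector is (-2, -1).
For λ=4: (A-λI) row 1 is [-2, 6], so an eigenvector is (-3, -1).
General solution: C_1e^(5t)(-2,-1) + C_2e^(4t)(-3,-1).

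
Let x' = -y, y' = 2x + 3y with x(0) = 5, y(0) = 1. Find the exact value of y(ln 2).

26

A = [[0,-1],[2,3]]; eigenvalues λ = 2, 1.
Eigenvectors: (1,-2) for λ=2, (-1,1) for λ=1.
From the initial condition, c_1 = -6, c_2 = -11.
y(ln 2) = (-6)(2^2)(-2) + (-11)(2^1)(1) = 26.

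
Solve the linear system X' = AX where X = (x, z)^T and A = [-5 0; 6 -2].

Coefficient matrix A = [[-5, 0], [6, -2]].
Characteristic polynomial det(A - λI) = λ^2 + 7λ + 10 = 0.
Eigenvalues λ = -5, -2.
For λ=-5: (A-λI) row 2 is [6, 3], so an eigenvector is (-1, 2).
For λ=-2: (A-λI) row 1 is [-3, 0], so an eigenvector is (0, 1).
General solution: C_1e^(-5t)(-1,2) + C_2e^(-2t)(0,1).

x(t) = -C_1e^(-5t), z(t) = 2C_1e^(-5t) + C_2e^(-2t)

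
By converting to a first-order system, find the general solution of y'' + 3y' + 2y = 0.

y(t) = c_1e^(-t) + c_2e^(-2t)

Let x_1 = y, x_2 = y'. Then x_1' = x_2 and x_2' = -2x_1 - 3x_2.
A = [[0,1],[-2,-3]]; det(A-λI) = λ^2 + 3λ + 2.
Eigenvalues λ = -1, -2 with eigenvectors (1,-1), (1,-2).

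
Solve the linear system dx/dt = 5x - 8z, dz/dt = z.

x(t) = C_1e^(5t) - 2C_2e^(t), z(t) = -C_2e^(t)

Coefficient matrix A = [[5, -8], [0, 1]].
Characteristic polynomial det(A - λI) = λ^2 - 6λ + 5 = 0.
Eigenvalues λ = 5, 1.
For λ=5: (A-λI) row 1 is [0, -8], so an eigenvector is (1, 0).
For λ=1: (A-λI) row 1 is [4, -8], so an eigenvector is (-2, -1).
General solution: C_1e^(5t)(1,0) + C_2e^(t)(-2,-1).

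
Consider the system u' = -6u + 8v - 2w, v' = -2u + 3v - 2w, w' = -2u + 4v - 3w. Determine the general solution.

Coefficient matrix A = [[-6, 8, -2], [-2, 3, -2], [-2, 4, -3]].
det(A - λI) = 0 gives eigenvalues λ = -2, -3, -1.
For λ=-2: eigenvector (-3,-2,-2).
For λ=-3: eigenvector (2,1,1).
For λ=-1: eigenvector (4,3,2).
General solution: c_1e^(-2t)(-3,-2,-2) + c_2e^(-3t)(2,1,1) + c_3e^(-t)(4,3,2).

u(t) = -3c_1e^(-2t) + 2c_2e^(-3t) + 4c_3e^(-t), v(t) = -2c_1e^(-2t) + c_2e^(-3t) + 3c_3e^(-t), w(t) = -2c_1e^(-2t) + c_2e^(-3t) + 2c_3e^(-t)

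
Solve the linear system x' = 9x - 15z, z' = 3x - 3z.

x(t) = -K_1e^(3t)sin(3t) + 2K_1e^(3t)cos(3t) + 2K_2e^(3t)sin(3t) + K_2e^(3t)cos(3t), z(t) = K_1e^(3t)cos(3t) + K_2e^(3t)sin(3t)

Coefficient matrix A = [[9, -15], [3, -3]].
Characteristic polynomial det(A - λI) = λ^2 - 6λ + 18 = 0.
Eigenvalues λ = 3 ± 3i (complex conjugate pair).
For λ=3+3i: an eigenvector is (2,1) - i(-1,0) = (2 + i, 1).
A real fundamental pair from Re and Im of e^((3+3i)t)v: X_1 = e^(3t)(cos(3t)·(2,1) + sin(3t)·(-1,0)), X_2 = e^(3t)(sin(3t)·(2,1) - cos(3t)·(-1,0)).
General solution: K_1X_1 + K_2X_2.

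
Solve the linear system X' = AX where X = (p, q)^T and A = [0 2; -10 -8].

p(t) = K_1e^(-4t)sin(2t) - K_2e^(-4t)cos(2t), q(t) = -2K_1e^(-4t)sin(2t) + K_1e^(-4t)cos(2t) + K_2e^(-4t)sin(2t) + 2K_2e^(-4t)cos(2t)

Coefficient matrix A = [[0, 2], [-10, -8]].
Characteristic polynomial det(A - λI) = λ^2 + 8λ + 20 = 0.
Eigenvalues λ = -4 ± 2i (complex conjugate pair).
For λ=-4+2i: an eigenvector is (0,1) - i(1,-2) = (0 - i, 1 + 2i).
A real fundamental pair from Re and Im of e^((-4+2i)t)v: X_1 = e^(-4t)(cos(2t)·(0,1) + sin(2t)·(1,-2)), X_2 = e^(-4t)(sin(2t)·(0,1) - cos(2t)·(1,-2)).
General solution: K_1X_1 + K_2X_2.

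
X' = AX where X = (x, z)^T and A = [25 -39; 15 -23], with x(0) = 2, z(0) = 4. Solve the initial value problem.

x(t) = -36e^(t)sin(3t) + 2e^(t)cos(3t), z(t) = -22e^(t)sin(3t) + 4e^(t)cos(3t)

Coefficient matrix A = [[25, -39], [15, -23]].
Characteristic polynomial det(A - λI) = λ^2 - 2λ + 10 = 0.
Eigenvalues λ = 1 ± 3i (complex conjugate pair).
For λ=1+3i: an eigenvector is (-2,-1) - i(-3,-2) = (-2 + 3i, -1 + 2i).
A real fundamental pair from Re and Im of e^((1+3i)t)v: X_1 = e^(t)(cos(3t)·(-2,-1) + sin(3t)·(-3,-2)), X_2 = e^(t)(sin(3t)·(-2,-1) - cos(3t)·(-3,-2)).
General solution: K_1X_1 + K_2X_2.
Applying x(0)=2, z(0)=4 gives K_1=8, K_2=6.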